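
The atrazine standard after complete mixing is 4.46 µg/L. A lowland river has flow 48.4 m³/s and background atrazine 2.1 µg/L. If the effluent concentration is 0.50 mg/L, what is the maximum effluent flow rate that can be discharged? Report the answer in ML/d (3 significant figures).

19.9 ML/d

2.1 µg/L = 0.0021 mg/L.
4.46 µg/L = 0.00446 mg/L.
Mass balance at complete mixing: C_std·(Q_w + Q_r) = Q_w·C_e + Q_r·C_b.
Rearranging, Q_w = Q_r·(C_std − C_b)/(C_e − C_std) = 48.4·(0.00446 − 0.0021) / (0.5 − 0.00446) = 0.2305 m³/s.
= 19.92 ML/d.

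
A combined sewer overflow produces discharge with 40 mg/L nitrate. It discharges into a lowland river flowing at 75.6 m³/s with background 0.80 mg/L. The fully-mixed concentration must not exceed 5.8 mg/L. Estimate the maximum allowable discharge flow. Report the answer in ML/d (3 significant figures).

Mass balance at complete mixing: C_std·(Q_w + Q_r) = Q_w·C_e + Q_r·C_b.
Rearranging, Q_w = Q_r·(C_std − C_b)/(C_e − C_std) = 75.6·(5.8 − 0.8) / (40 − 5.8) = 11.05 m³/s.
= 954.9 ML/d.

955 ML/d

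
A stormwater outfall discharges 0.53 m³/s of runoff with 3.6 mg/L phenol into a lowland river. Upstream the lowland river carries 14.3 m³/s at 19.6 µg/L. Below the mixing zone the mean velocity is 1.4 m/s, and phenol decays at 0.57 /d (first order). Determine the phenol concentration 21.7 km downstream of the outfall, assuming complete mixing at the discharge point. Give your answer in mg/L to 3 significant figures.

19.6 µg/L = 0.0196 mg/L.
After complete mixing, C₀ = (0.53·3.6 + 14.3·0.0196) / 14.83 = 0.1476 mg/L.
Travel time t = 2.17e+04 m / 1.4 m/s = 1.55e+04 s = 0.1794 d.
C = 0.1476·exp(−0.57·0.1794) = 0.1476·0.9028 = 0.1332 mg/L.

0.133 mg/L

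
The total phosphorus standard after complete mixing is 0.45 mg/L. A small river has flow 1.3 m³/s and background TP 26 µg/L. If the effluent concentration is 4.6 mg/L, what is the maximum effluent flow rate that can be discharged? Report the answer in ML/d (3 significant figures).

26 µg/L = 0.026 mg/L.
Mass balance at complete mixing: C_std·(Q_w + Q_r) = Q_w·C_e + Q_r·C_b.
Rearranging, Q_w = Q_r·(C_std − C_b)/(C_e − C_std) = 1.3·(0.45 − 0.026) / (4.6 − 0.45) = 0.1328 m³/s.
= 11.48 ML/d.

11.5 ML/d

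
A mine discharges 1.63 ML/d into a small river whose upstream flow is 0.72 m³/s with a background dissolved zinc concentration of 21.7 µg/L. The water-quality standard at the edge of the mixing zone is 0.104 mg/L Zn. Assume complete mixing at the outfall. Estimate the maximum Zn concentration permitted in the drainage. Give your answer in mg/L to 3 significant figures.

3.24 mg/L

1.63 ML/d = 0.01887 m³/s.
21.7 µg/L = 0.0217 mg/L.
Mass balance: 0.104·0.7389 = 0.01887·Cₑ + 0.72·0.0217.
Cₑ = (0.07684 − 0.01562) / 0.01887 = 3.245 mg/L.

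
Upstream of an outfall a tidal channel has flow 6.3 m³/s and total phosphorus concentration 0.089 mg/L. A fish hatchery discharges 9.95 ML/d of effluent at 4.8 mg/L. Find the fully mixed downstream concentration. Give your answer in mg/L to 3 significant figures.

0.174 mg/L

9.95 ML/d = 0.1152 m³/s.
Conservation of mass across the mixing zone: C = (0.1152·4.8 + 6.3·0.089) / (0.1152 + 6.3) = 1.113/6.415 = 0.1736 mg/L.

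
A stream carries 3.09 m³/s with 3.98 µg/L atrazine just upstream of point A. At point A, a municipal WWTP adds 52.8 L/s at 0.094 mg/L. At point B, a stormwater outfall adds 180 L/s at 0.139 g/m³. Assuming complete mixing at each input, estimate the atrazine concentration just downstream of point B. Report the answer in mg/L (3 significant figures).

3.98 µg/L = 0.00398 mg/L.
52.8 L/s = 0.0528 m³/s.
After input A: C = (3.09·0.00398 + 0.0528·0.094) / 3.143 = 0.005492 mg/L.
180 L/s = 0.18 m³/s.
After input B: C = (3.143·0.005492 + 0.18·0.139) / 3.323 = 0.01272 mg/L.

0.0127 mg/L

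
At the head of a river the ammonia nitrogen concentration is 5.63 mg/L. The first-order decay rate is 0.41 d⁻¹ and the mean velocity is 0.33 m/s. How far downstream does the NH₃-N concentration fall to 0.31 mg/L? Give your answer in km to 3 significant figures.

202 km

From C = C₀·e^(−kt), t = ln(C₀/C)/k = ln(5.63/0.31)/0.41 = 2.899/0.41 = 7.071 d.
Distance = v·t = 0.33 m/s × 6.11e+05 s = 2.016e+05 m = 201.6 km.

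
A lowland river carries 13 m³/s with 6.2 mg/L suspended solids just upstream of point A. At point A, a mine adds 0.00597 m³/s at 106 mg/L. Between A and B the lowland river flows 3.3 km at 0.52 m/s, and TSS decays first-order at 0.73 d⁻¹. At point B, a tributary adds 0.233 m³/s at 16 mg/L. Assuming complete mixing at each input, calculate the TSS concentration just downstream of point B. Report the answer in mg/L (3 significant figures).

After input A: C = (13·6.2 + 0.00597·106) / 13.01 = 6.246 mg/L.
Over the 3.3 km reach to input B (t = 6346 s = 0.07345 d), decay gives C = 6.246·exp(−0.73·0.07345) = 5.92 mg/L.
After input B: C = (13.01·5.92 + 0.233·16) / 13.24 = 6.097 mg/L.

6.10 mg/L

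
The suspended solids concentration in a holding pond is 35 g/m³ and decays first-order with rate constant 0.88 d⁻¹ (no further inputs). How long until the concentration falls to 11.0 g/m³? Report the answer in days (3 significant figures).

t = ln(C₀/C)/k = ln(35/11.0)/0.88 = 1.157/0.88 = 1.315 d.

1.32 d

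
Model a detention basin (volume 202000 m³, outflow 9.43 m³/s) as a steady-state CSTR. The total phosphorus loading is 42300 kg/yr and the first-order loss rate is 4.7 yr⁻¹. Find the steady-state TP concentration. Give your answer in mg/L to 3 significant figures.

0.142 mg/L

Outflow Q = 9.43 m³/s × 3.156e+07 s/yr = 2.976e+08 m³/yr.
Steady-state CSTR mass balance: W = Q·C + k·V·C, so C = W/(Q + kV).
Q + kV = 2.976e+08 + 4.7·202000 = 2.985e+08 m³/yr.
C = 42300/2.985e+08 = 0.0001417 kg/m³ = 0.1417 mg/L.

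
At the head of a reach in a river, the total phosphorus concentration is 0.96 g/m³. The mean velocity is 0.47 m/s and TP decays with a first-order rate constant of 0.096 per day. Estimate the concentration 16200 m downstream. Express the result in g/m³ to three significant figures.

0.924 g/m³

Travel time t = 16200 m / 0.47 m/s = 1.62e+04/0.47 = 3.447e+04 s = 0.3989 d.
First-order decay: C = 0.96·exp(−0.096·0.3989) = 0.96·0.9624 = 0.9239 g/m³.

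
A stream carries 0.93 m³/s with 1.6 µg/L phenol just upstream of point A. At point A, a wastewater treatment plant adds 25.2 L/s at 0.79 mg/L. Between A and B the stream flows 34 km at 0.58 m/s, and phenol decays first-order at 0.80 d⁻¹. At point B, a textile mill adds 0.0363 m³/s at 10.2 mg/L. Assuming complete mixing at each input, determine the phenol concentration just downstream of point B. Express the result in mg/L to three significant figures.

0.386 mg/L

1.6 µg/L = 0.0016 mg/L.
25.2 L/s = 0.0252 m³/s.
After input A: C = (0.93·0.0016 + 0.0252·0.79) / 0.9552 = 0.0224 mg/L.
Over the 34 km reach to input B (t = 5.862e+04 s = 0.6785 d), decay gives C = 0.0224·exp(−0.80·0.6785) = 0.01302 mg/L.
After input B: C = (0.9552·0.01302 + 0.0363·10.2) / 0.9915 = 0.386 mg/L.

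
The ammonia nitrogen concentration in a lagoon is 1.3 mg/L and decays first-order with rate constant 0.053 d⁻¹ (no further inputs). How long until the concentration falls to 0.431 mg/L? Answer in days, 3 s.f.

t = ln(C₀/C)/k = ln(1.3/0.431)/0.053 = 1.104/0.053 = 20.83 d.

20.8 d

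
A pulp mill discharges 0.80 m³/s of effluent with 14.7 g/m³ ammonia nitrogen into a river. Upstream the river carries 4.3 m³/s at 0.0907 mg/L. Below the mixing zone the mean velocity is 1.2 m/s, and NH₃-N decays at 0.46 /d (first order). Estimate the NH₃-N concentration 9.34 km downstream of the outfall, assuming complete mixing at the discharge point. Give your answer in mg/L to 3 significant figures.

After complete mixing, C₀ = (0.8·14.7 + 4.3·0.0907) / 5.1 = 2.382 mg/L.
Travel time t = 9340 m / 1.2 m/s = 7783 s = 0.09008 d.
C = 2.382·exp(−0.46·0.09008) = 2.382·0.9594 = 2.286 mg/L.

2.29 mg/L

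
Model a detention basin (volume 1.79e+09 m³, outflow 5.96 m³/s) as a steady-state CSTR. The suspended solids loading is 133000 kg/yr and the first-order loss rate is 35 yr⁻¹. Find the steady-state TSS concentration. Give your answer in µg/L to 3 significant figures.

2.12 µg/L

Outflow Q = 5.96 m³/s × 3.156e+07 s/yr = 1.881e+08 m³/yr.
Steady-state CSTR mass balance: W = Q·C + k·V·C, so C = W/(Q + kV).
Q + kV = 1.881e+08 + 35·1.79e+09 = 6.284e+10 m³/yr.
C = 133000/6.284e+10 = 2.117e-06 kg/m³ = 0.002117 mg/L = 2.117 µg/L.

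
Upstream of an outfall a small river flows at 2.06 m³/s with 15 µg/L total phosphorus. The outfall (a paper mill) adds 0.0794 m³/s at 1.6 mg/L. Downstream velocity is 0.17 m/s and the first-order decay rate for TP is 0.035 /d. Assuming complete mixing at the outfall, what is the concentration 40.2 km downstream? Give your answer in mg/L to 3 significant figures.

0.0671 mg/L

15 µg/L = 0.015 mg/L.
After complete mixing, C₀ = (0.0794·1.6 + 2.06·0.015) / 2.139 = 0.07382 mg/L.
Travel time t = 4.02e+04 m / 0.17 m/s = 2.365e+05 s = 2.737 d.
C = 0.07382·exp(−0.035·2.737) = 0.07382·0.9087 = 0.06708 mg/L.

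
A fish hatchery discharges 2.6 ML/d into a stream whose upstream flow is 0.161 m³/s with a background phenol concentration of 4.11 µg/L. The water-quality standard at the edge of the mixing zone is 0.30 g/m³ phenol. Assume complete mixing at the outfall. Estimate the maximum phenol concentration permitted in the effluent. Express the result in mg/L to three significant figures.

2.6 ML/d = 0.03009 m³/s.
4.11 µg/L = 0.00411 mg/L.
Mass balance: 0.3·0.1911 = 0.03009·Cₑ + 0.161·0.00411.
Cₑ = (0.05733 − 0.0006617) / 0.03009 = 1.883 mg/L.

1.88 mg/L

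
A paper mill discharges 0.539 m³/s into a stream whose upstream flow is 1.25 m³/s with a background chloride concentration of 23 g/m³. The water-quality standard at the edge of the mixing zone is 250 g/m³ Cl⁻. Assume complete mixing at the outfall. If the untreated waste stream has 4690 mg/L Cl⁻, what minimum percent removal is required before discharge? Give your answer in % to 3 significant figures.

Mass balance: 250·1.789 = 0.539·Cₑ + 1.25·23.
Cₑ = (447.3 − 28.75) / 0.539 = 776.4 mg/L.
Required removal = 1 − 776.4/4690 = 83.44 %.

83.4 %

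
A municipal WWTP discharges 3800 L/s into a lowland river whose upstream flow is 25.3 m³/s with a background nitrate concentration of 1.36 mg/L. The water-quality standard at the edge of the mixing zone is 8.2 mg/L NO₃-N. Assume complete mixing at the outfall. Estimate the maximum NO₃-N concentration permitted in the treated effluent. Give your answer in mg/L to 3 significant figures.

3800 L/s = 3.8 m³/s.
Mass balance: 8.2·29.1 = 3.8·Cₑ + 25.3·1.36.
Cₑ = (238.6 − 34.41) / 3.8 = 53.74 mg/L.

53.7 mg/L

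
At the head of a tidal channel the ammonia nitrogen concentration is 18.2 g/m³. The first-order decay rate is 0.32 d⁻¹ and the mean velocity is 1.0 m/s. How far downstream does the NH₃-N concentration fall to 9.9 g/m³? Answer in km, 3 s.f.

From C = C₀·e^(−kt), t = ln(C₀/C)/k = ln(18.2/9.9)/0.32 = 0.6089/0.32 = 1.903 d.
Distance = v·t = 1.0 m/s × 1.644e+05 s = 1.644e+05 m = 164.4 km.

164 km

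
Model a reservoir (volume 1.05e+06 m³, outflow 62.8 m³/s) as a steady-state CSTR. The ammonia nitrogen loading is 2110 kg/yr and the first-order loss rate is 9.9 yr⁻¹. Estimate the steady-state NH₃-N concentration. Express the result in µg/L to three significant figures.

1.06 µg/L

Outflow Q = 62.8 m³/s × 3.156e+07 s/yr = 1.982e+09 m³/yr.
Steady-state CSTR mass balance: W = Q·C + k·V·C, so C = W/(Q + kV).
Q + kV = 1.982e+09 + 9.9·1.05e+06 = 1.992e+09 m³/yr.
C = 2110/1.992e+09 = 1.059e-06 kg/m³ = 0.001059 mg/L = 1.059 µg/L.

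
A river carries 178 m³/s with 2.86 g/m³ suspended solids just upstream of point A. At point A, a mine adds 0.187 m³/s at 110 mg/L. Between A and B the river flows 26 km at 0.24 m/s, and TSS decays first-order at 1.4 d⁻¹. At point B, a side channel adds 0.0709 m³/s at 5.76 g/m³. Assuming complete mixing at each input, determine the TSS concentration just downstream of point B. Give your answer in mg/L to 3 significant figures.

After input A: C = (178·2.86 + 0.187·110) / 178.2 = 2.972 mg/L.
Over the 26 km reach to input B (t = 1.083e+05 s = 1.254 d), decay gives C = 2.972·exp(−1.4·1.254) = 0.5138 mg/L.
After input B: C = (178.2·0.5138 + 0.0709·5.76) / 178.3 = 0.5158 mg/L.

0.516 mg/L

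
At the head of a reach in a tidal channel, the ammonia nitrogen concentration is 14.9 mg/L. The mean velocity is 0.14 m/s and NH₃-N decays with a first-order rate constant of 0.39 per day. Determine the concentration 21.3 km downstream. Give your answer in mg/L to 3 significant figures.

7.50 mg/L

Travel time t = 21.3 km / 0.14 m/s = 2.13e+04/0.14 = 1.521e+05 s = 1.761 d.
First-order decay: C = 14.9·exp(−0.39·1.761) = 14.9·0.5032 = 7.498 mg/L.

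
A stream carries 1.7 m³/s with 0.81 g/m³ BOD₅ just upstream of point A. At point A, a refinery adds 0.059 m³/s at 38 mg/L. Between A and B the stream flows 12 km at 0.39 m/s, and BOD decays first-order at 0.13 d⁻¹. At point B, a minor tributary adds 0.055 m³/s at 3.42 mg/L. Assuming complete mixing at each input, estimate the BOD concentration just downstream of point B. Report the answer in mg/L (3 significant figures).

2.01 mg/L

After input A: C = (1.7·0.81 + 0.059·38) / 1.759 = 2.057 mg/L.
Over the 12 km reach to input B (t = 3.077e+04 s = 0.3561 d), decay gives C = 2.057·exp(−0.13·0.3561) = 1.964 mg/L.
After input B: C = (1.759·1.964 + 0.055·3.42) / 1.814 = 2.008 mg/L.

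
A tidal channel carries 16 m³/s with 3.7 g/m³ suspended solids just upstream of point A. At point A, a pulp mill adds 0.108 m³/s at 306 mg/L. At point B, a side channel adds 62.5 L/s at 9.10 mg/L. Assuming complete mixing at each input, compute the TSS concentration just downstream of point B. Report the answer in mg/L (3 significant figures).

After input A: C = (16·3.7 + 0.108·306) / 16.11 = 5.727 mg/L.
62.5 L/s = 0.0625 m³/s.
After input B: C = (16.11·5.727 + 0.0625·9.1) / 16.17 = 5.74 mg/L.

5.74 mg/L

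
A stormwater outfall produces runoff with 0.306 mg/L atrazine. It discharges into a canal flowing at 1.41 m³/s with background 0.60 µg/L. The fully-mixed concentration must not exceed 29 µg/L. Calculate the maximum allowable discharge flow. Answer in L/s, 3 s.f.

0.60 µg/L = 0.0006 mg/L.
29 µg/L = 0.029 mg/L.
Mass balance at complete mixing: C_std·(Q_w + Q_r) = Q_w·C_e + Q_r·C_b.
Rearranging, Q_w = Q_r·(C_std − C_b)/(C_e − C_std) = 1.41·(0.029 − 0.0006) / (0.306 − 0.029) = 0.1446 m³/s.
= 144.6 L/s.

145 L/s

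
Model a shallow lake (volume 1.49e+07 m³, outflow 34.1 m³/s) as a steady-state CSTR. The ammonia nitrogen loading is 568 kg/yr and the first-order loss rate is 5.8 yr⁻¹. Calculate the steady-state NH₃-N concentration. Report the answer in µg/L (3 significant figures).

Outflow Q = 34.1 m³/s × 3.156e+07 s/yr = 1.076e+09 m³/yr.
Steady-state CSTR mass balance: W = Q·C + k·V·C, so C = W/(Q + kV).
Q + kV = 1.076e+09 + 5.8·1.49e+07 = 1.163e+09 m³/yr.
C = 568/1.163e+09 = 4.886e-07 kg/m³ = 0.0004886 mg/L = 0.4886 µg/L.

0.489 µg/L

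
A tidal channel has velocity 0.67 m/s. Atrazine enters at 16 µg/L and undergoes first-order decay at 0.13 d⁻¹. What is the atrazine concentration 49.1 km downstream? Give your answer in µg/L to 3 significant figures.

Travel time t = 49.1 km / 0.67 m/s = 4.91e+04/0.67 = 7.328e+04 s = 0.8482 d.
First-order decay: C = 16·exp(−0.13·0.8482) = 16·0.8956 = 14.33 µg/L.

14.3 µg/L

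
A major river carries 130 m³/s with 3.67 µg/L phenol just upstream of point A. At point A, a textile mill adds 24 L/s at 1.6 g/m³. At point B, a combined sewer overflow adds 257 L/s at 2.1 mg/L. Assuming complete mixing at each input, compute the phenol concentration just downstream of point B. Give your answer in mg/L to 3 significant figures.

0.00810 mg/L

3.67 µg/L = 0.00367 mg/L.
24 L/s = 0.024 m³/s.
After input A: C = (130·0.00367 + 0.024·1.6) / 130 = 0.003965 mg/L.
257 L/s = 0.257 m³/s.
After input B: C = (130·0.003965 + 0.257·2.1) / 130.3 = 0.008099 mg/L.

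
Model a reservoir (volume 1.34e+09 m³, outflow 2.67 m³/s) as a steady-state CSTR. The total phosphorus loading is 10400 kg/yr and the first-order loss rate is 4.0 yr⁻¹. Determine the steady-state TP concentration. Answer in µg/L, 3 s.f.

Outflow Q = 2.67 m³/s × 3.156e+07 s/yr = 8.426e+07 m³/yr.
Steady-state CSTR mass balance: W = Q·C + k·V·C, so C = W/(Q + kV).
Q + kV = 8.426e+07 + 4.0·1.34e+09 = 5.444e+09 m³/yr.
C = 10400/5.444e+09 = 1.91e-06 kg/m³ = 0.00191 mg/L = 1.91 µg/L.

1.91 µg/L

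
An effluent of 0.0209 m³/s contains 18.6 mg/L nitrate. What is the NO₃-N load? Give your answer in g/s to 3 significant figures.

Mass flux = Q·C = 0.0209 m³/s × 18.6 g/m³ = 0.3887 g/s.

0.389 g/s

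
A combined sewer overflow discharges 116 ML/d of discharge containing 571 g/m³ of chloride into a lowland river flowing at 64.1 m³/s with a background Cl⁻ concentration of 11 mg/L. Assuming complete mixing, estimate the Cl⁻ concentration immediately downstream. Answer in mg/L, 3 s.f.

116 ML/d = 1.343 m³/s.
Flow-weighted mixing gives C = (1.343·571 + 64.1·11) / (1.343 + 64.1) = 1472/65.44 = 22.49 mg/L.

22.5 mg/L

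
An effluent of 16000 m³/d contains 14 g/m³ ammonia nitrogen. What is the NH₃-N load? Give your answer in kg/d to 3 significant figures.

224 kg/d

16000 m³/d = 0.1852 m³/s.
Mass flux = Q·C = 0.1852 m³/s × 14 g/m³ = 2.593 g/s.
= 2.593 g/s × 86.4 = 224 kg/d.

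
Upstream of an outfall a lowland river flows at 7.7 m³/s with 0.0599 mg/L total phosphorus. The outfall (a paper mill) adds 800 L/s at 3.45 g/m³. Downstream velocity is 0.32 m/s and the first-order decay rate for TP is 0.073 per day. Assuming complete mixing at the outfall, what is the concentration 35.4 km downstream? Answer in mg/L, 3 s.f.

0.345 mg/L

800 L/s = 0.8 m³/s.
After complete mixing, C₀ = (0.8·3.45 + 7.7·0.0599) / 8.5 = 0.379 mg/L.
Travel time t = 3.54e+04 m / 0.32 m/s = 1.106e+05 s = 1.28 d.
C = 0.379·exp(−0.073·1.28) = 0.379·0.9108 = 0.3452 mg/L.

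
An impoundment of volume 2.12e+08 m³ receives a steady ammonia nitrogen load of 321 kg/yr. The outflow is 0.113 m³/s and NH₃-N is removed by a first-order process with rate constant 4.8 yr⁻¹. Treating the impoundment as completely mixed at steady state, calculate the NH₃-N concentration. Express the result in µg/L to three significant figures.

Outflow Q = 0.113 m³/s × 3.156e+07 s/yr = 3.566e+06 m³/yr.
Steady-state CSTR mass balance: W = Q·C + k·V·C, so C = W/(Q + kV).
Q + kV = 3.566e+06 + 4.8·2.12e+08 = 1.021e+09 m³/yr.
C = 321/1.021e+09 = 3.143e-07 kg/m³ = 0.0003143 mg/L = 0.3143 µg/L.

0.314 µg/L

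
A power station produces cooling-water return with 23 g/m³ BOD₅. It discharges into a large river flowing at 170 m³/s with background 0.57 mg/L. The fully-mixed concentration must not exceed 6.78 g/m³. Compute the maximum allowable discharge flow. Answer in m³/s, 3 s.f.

65.1 m³/s

Mass balance at complete mixing: C_std·(Q_w + Q_r) = Q_w·C_e + Q_r·C_b.
Rearranging, Q_w = Q_r·(C_std − C_b)/(C_e − C_std) = 170·(6.78 − 0.57) / (23 − 6.78) = 65.09 m³/s.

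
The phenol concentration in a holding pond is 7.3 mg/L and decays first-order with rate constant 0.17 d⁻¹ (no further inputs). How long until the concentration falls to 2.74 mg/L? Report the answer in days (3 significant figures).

t = ln(C₀/C)/k = ln(7.3/2.74)/0.17 = 0.9799/0.17 = 5.764 d.

5.76 d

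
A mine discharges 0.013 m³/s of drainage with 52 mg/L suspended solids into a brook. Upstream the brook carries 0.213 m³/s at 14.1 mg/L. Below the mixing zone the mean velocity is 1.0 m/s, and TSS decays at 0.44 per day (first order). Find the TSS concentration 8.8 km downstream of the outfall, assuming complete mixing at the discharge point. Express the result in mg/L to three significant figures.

After complete mixing, C₀ = (0.013·52 + 0.213·14.1) / 0.226 = 16.28 mg/L.
Travel time t = 8800 m / 1.0 m/s = 8800 s = 0.1019 d.
C = 16.28·exp(−0.44·0.1019) = 16.28·0.9562 = 15.57 mg/L.

15.6 mg/L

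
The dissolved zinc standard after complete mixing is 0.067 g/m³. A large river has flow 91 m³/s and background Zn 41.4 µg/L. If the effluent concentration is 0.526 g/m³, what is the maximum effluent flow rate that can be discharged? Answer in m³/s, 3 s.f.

5.08 m³/s

41.4 µg/L = 0.0414 mg/L.
Mass balance at complete mixing: C_std·(Q_w + Q_r) = Q_w·C_e + Q_r·C_b.
Rearranging, Q_w = Q_r·(C_std − C_b)/(C_e − C_std) = 91·(0.067 − 0.0414) / (0.526 − 0.067) = 5.075 m³/s.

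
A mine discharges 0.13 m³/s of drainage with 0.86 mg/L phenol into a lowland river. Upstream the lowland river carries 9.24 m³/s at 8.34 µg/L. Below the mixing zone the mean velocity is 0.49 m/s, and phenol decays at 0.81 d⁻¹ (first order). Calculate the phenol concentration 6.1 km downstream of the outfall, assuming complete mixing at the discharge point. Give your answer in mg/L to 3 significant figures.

0.0179 mg/L

8.34 µg/L = 0.00834 mg/L.
After complete mixing, C₀ = (0.13·0.86 + 9.24·0.00834) / 9.37 = 0.02016 mg/L.
Travel time t = 6100 m / 0.49 m/s = 1.245e+04 s = 0.1441 d.
C = 0.02016·exp(−0.81·0.1441) = 0.02016·0.8898 = 0.01794 mg/L.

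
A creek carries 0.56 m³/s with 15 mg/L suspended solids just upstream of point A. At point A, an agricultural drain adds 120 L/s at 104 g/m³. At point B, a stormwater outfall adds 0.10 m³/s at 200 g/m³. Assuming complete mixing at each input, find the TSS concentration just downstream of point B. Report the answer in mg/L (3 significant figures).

120 L/s = 0.12 m³/s.
After input A: C = (0.56·15 + 0.12·104) / 0.68 = 30.71 mg/L.
After input B: C = (0.68·30.71 + 0.1·200) / 0.78 = 52.41 mg/L.

52.4 mg/L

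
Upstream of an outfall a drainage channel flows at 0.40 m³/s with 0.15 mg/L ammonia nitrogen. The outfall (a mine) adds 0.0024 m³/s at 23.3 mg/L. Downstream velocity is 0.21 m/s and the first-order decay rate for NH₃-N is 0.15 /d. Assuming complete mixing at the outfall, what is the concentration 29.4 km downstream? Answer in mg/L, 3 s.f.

After complete mixing, C₀ = (0.0024·23.3 + 0.4·0.15) / 0.4024 = 0.2881 mg/L.
Travel time t = 2.94e+04 m / 0.21 m/s = 1.4e+05 s = 1.62 d.
C = 0.2881·exp(−0.15·1.62) = 0.2881·0.7842 = 0.2259 mg/L.

0.226 mg/L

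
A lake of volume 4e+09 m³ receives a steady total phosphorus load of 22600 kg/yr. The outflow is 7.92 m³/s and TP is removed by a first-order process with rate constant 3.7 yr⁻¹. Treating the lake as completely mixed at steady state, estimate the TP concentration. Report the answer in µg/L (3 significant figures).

Outflow Q = 7.92 m³/s × 3.156e+07 s/yr = 2.499e+08 m³/yr.
Steady-state CSTR mass balance: W = Q·C + k·V·C, so C = W/(Q + kV).
Q + kV = 2.499e+08 + 3.7·4e+09 = 1.505e+10 m³/yr.
C = 22600/1.505e+10 = 1.502e-06 kg/m³ = 0.001502 mg/L = 1.502 µg/L.

1.50 µg/L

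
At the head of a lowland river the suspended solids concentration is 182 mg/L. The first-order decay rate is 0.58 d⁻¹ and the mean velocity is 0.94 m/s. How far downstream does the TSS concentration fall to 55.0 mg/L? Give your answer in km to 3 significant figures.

168 km

From C = C₀·e^(−kt), t = ln(C₀/C)/k = ln(182/55.0)/0.58 = 1.197/0.58 = 2.063 d.
Distance = v·t = 0.94 m/s × 1.783e+05 s = 1.676e+05 m = 167.6 km.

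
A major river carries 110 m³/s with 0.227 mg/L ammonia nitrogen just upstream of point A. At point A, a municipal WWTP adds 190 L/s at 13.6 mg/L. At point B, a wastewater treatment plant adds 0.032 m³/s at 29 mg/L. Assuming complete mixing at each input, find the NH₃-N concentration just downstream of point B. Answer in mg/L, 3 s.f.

0.258 mg/L

190 L/s = 0.19 m³/s.
After input A: C = (110·0.227 + 0.19·13.6) / 110.2 = 0.2501 mg/L.
After input B: C = (110.2·0.2501 + 0.032·29) / 110.2 = 0.2584 mg/L.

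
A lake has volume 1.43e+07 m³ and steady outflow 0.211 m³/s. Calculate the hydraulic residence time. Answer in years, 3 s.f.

Q = 0.211 m³/s × 3.156e+07 s/yr = 6.659e+06 m³/yr.
Hydraulic residence time τ = V/Q = 1.43e+07/6.659e+06 = 2.148 yr.

2.15 yr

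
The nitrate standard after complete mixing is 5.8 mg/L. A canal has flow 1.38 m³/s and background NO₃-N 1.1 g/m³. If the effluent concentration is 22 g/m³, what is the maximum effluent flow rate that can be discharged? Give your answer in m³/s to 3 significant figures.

Mass balance at complete mixing: C_std·(Q_w + Q_r) = Q_w·C_e + Q_r·C_b.
Rearranging, Q_w = Q_r·(C_std − C_b)/(C_e − C_std) = 1.38·(5.8 − 1.1) / (22 − 5.8) = 0.4004 m³/s.

0.400 m³/s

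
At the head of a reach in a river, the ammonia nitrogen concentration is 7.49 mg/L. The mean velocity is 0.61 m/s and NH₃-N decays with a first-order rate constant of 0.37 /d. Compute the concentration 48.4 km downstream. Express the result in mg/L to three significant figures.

5.33 mg/L

Travel time t = 48.4 km / 0.61 m/s = 4.84e+04/0.61 = 7.934e+04 s = 0.9183 d.
First-order decay: C = 7.49·exp(−0.37·0.9183) = 7.49·0.7119 = 5.332 mg/L.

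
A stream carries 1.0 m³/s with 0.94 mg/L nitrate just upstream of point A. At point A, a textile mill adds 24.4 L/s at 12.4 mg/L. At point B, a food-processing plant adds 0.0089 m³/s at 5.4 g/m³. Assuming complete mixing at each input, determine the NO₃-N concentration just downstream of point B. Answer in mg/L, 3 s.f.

1.25 mg/L

24.4 L/s = 0.0244 m³/s.
After input A: C = (1·0.94 + 0.0244·12.4) / 1.024 = 1.213 mg/L.
After input B: C = (1.024·1.213 + 0.0089·5.4) / 1.033 = 1.249 mg/L.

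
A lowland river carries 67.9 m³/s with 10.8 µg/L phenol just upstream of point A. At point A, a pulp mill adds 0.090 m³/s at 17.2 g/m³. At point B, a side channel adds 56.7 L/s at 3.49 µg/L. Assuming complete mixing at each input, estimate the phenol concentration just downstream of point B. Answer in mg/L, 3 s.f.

10.8 µg/L = 0.0108 mg/L.
After input A: C = (67.9·0.0108 + 0.09·17.2) / 67.99 = 0.03355 mg/L.
56.7 L/s = 0.0567 m³/s.
3.49 µg/L = 0.00349 mg/L.
After input B: C = (67.99·0.03355 + 0.0567·0.00349) / 68.05 = 0.03353 mg/L.

0.0335 mg/L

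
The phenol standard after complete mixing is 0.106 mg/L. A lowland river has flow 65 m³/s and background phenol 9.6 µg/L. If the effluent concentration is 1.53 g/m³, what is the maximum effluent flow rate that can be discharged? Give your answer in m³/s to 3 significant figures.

4.40 m³/s

9.6 µg/L = 0.0096 mg/L.
Mass balance at complete mixing: C_std·(Q_w + Q_r) = Q_w·C_e + Q_r·C_b.
Rearranging, Q_w = Q_r·(C_std − C_b)/(C_e − C_std) = 65·(0.106 − 0.0096) / (1.53 − 0.106) = 4.4 m³/s.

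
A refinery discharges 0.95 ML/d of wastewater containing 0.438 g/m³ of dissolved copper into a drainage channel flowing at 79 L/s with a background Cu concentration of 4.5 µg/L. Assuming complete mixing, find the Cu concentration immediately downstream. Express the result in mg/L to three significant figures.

0.0575 mg/L

0.95 ML/d = 0.011 m³/s.
79 L/s = 0.079 m³/s.
4.5 µg/L = 0.0045 mg/L.
By mass balance at complete mixing, C = (0.011·0.438 + 0.079·0.0045) / (0.011 + 0.079) = 0.005171/0.09 = 0.05746 mg/L.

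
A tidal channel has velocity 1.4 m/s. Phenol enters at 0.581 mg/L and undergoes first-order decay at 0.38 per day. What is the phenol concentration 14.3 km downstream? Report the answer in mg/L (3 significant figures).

Travel time t = 14.3 km / 1.4 m/s = 1.43e+04/1.4 = 1.021e+04 s = 0.1182 d.
First-order decay: C = 0.581·exp(−0.38·0.1182) = 0.581·0.9561 = 0.5555 mg/L.

0.555 mg/L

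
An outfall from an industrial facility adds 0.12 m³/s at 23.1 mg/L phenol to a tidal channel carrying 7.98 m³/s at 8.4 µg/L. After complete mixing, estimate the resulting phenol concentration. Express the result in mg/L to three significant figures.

0.350 mg/L

8.4 µg/L = 0.0084 mg/L.
Conservation of mass across the mixing zone: C = (0.12·23.1 + 7.98·0.0084) / (0.12 + 7.98) = 2.839/8.1 = 0.3505 mg/L.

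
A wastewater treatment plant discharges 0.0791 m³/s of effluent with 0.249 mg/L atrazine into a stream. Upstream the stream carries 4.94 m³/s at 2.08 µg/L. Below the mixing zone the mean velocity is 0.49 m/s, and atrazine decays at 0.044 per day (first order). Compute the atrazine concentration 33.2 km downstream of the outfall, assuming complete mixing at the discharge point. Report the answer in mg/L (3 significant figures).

0.00577 mg/L

2.08 µg/L = 0.00208 mg/L.
After complete mixing, C₀ = (0.0791·0.249 + 4.94·0.00208) / 5.019 = 0.005971 mg/L.
Travel time t = 3.32e+04 m / 0.49 m/s = 6.776e+04 s = 0.7842 d.
C = 0.005971·exp(−0.044·0.7842) = 0.005971·0.9661 = 0.005769 mg/L.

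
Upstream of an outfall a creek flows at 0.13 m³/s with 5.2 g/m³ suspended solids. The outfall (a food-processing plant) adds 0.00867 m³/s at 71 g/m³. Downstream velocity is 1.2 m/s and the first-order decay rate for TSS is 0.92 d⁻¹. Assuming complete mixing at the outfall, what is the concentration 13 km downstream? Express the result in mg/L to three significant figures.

After complete mixing, C₀ = (0.00867·71 + 0.13·5.2) / 0.1387 = 9.314 mg/L.
Travel time t = 1.3e+04 m / 1.2 m/s = 1.083e+04 s = 0.1254 d.
C = 9.314·exp(−0.92·0.1254) = 9.314·0.891 = 8.299 mg/L.

8.30 mg/L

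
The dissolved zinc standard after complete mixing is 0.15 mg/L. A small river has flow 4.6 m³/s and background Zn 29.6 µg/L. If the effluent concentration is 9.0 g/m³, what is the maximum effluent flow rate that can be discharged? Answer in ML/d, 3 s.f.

5.41 ML/d

29.6 µg/L = 0.0296 mg/L.
Mass balance at complete mixing: C_std·(Q_w + Q_r) = Q_w·C_e + Q_r·C_b.
Rearranging, Q_w = Q_r·(C_std − C_b)/(C_e − C_std) = 4.6·(0.15 − 0.0296) / (9 − 0.15) = 0.06258 m³/s.
= 5.407 ML/d.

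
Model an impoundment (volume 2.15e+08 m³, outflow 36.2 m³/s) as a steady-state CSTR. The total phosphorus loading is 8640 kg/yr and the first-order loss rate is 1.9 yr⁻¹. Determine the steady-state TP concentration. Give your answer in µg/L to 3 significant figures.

5.57 µg/L

Outflow Q = 36.2 m³/s × 3.156e+07 s/yr = 1.142e+09 m³/yr.
Steady-state CSTR mass balance: W = Q·C + k·V·C, so C = W/(Q + kV).
Q + kV = 1.142e+09 + 1.9·2.15e+08 = 1.551e+09 m³/yr.
C = 8640/1.551e+09 = 5.571e-06 kg/m³ = 0.005571 mg/L = 5.571 µg/L.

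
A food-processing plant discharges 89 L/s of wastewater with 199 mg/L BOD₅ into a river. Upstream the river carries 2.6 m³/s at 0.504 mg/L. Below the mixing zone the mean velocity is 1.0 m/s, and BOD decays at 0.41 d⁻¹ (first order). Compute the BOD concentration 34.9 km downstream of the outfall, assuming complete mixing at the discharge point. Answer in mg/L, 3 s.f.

89 L/s = 0.089 m³/s.
After complete mixing, C₀ = (0.089·199 + 2.6·0.504) / 2.689 = 7.074 mg/L.
Travel time t = 3.49e+04 m / 1.0 m/s = 3.49e+04 s = 0.4039 d.
C = 7.074·exp(−0.41·0.4039) = 7.074·0.8474 = 5.994 mg/L.

5.99 mg/L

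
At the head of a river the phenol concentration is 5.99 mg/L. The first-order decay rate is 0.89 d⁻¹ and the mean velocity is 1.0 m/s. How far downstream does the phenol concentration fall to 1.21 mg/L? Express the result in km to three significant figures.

From C = C₀·e^(−kt), t = ln(C₀/C)/k = ln(5.99/1.21)/0.89 = 1.599/0.89 = 1.797 d.
Distance = v·t = 1.0 m/s × 1.553e+05 s = 1.553e+05 m = 155.3 km.

155 km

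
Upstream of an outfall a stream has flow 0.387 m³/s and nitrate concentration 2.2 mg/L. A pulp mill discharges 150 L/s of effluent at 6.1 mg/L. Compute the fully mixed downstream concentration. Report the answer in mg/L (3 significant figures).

3.29 mg/L

150 L/s = 0.15 m³/s.
By mass balance at complete mixing, C = (0.15·6.1 + 0.387·2.2) / (0.15 + 0.387) = 1.766/0.537 = 3.289 mg/L.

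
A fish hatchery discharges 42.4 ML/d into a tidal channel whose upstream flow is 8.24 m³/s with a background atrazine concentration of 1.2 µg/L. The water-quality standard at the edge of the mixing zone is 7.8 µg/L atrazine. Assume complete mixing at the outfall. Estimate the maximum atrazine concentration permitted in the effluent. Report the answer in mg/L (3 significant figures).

42.4 ML/d = 0.4907 m³/s.
1.2 µg/L = 0.0012 mg/L.
7.8 µg/L = 0.0078 mg/L.
Mass balance: 0.0078·8.731 = 0.4907·Cₑ + 8.24·0.0012.
Cₑ = (0.0681 − 0.009888) / 0.4907 = 0.1186 mg/L.

0.119 mg/L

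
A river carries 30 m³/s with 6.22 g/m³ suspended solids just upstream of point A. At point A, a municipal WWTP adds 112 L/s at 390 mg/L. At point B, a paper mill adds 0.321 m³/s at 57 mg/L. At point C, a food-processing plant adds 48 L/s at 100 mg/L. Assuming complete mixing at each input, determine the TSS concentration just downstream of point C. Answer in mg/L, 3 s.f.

112 L/s = 0.112 m³/s.
After input A: C = (30·6.22 + 0.112·390) / 30.11 = 7.647 mg/L.
After input B: C = (30.11·7.647 + 0.321·57) / 30.43 = 8.168 mg/L.
48 L/s = 0.048 m³/s.
After input C: C = (30.43·8.168 + 0.048·100) / 30.48 = 8.313 mg/L.

8.31 mg/L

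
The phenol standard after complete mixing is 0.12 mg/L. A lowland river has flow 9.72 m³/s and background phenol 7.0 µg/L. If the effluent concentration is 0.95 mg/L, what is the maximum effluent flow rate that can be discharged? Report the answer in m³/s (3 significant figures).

7.0 µg/L = 0.007 mg/L.
Mass balance at complete mixing: C_std·(Q_w + Q_r) = Q_w·C_e + Q_r·C_b.
Rearranging, Q_w = Q_r·(C_std − C_b)/(C_e − C_std) = 9.72·(0.12 − 0.007) / (0.95 − 0.12) = 1.323 m³/s.

1.32 m³/s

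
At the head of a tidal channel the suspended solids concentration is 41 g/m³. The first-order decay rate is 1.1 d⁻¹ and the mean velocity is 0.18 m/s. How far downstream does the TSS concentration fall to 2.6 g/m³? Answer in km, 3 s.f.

39.0 km

From C = C₀·e^(−kt), t = ln(C₀/C)/k = ln(41/2.6)/1.1 = 2.758/1.1 = 2.507 d.
Distance = v·t = 0.18 m/s × 2.166e+05 s = 3.899e+04 m = 38.99 km.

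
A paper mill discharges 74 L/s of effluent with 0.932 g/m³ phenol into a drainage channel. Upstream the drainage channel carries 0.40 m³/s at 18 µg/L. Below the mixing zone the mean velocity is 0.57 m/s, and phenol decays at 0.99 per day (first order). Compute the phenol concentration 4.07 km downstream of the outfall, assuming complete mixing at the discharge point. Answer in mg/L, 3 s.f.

74 L/s = 0.074 m³/s.
18 µg/L = 0.018 mg/L.
After complete mixing, C₀ = (0.074·0.932 + 0.4·0.018) / 0.474 = 0.1607 mg/L.
Travel time t = 4070 m / 0.57 m/s = 7140 s = 0.08264 d.
C = 0.1607·exp(−0.99·0.08264) = 0.1607·0.9214 = 0.1481 mg/L.

0.148 mg/L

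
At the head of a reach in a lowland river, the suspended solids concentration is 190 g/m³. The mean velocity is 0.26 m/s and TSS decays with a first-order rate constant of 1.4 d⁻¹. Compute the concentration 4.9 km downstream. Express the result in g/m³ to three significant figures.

140 g/m³

Travel time t = 4.9 km / 0.26 m/s = 4900/0.26 = 1.885e+04 s = 0.2181 d.
First-order decay: C = 190·exp(−1.4·0.2181) = 190·0.7368 = 140 g/m³.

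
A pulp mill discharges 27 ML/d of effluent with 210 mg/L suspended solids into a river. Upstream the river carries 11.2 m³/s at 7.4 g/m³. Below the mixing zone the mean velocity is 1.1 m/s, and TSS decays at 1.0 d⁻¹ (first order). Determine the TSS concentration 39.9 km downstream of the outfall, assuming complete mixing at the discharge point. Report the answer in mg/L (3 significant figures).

27 ML/d = 0.3125 m³/s.
After complete mixing, C₀ = (0.3125·210 + 11.2·7.4) / 11.51 = 12.9 mg/L.
Travel time t = 3.99e+04 m / 1.1 m/s = 3.627e+04 s = 0.4198 d.
C = 12.9·exp(−1.0·0.4198) = 12.9·0.6572 = 8.477 mg/L.

8.48 mg/L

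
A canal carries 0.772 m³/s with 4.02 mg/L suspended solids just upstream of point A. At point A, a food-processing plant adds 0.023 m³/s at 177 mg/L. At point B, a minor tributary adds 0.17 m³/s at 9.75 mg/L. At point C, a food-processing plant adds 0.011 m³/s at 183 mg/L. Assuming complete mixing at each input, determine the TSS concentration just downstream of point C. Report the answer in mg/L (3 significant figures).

11.1 mg/L

After input A: C = (0.772·4.02 + 0.023·177) / 0.795 = 9.024 mg/L.
After input B: C = (0.795·9.024 + 0.17·9.75) / 0.965 = 9.152 mg/L.
After input C: C = (0.965·9.152 + 0.011·183) / 0.976 = 11.11 mg/L.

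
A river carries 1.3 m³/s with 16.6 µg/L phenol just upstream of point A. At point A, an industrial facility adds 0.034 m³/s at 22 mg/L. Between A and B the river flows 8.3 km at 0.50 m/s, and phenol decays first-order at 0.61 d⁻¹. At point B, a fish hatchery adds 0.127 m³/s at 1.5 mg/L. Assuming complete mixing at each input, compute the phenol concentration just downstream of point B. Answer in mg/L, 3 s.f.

0.599 mg/L

16.6 µg/L = 0.0166 mg/L.
After input A: C = (1.3·0.0166 + 0.034·22) / 1.334 = 0.5769 mg/L.
Over the 8.3 km reach to input B (t = 1.66e+04 s = 0.1921 d), decay gives C = 0.5769·exp(−0.61·0.1921) = 0.5131 mg/L.
After input B: C = (1.334·0.5131 + 0.127·1.5) / 1.461 = 0.5989 mg/L.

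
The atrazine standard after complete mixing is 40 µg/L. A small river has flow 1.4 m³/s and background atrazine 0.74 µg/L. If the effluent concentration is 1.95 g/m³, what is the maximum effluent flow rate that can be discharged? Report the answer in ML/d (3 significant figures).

0.74 µg/L = 0.00074 mg/L.
40 µg/L = 0.04 mg/L.
Mass balance at complete mixing: C_std·(Q_w + Q_r) = Q_w·C_e + Q_r·C_b.
Rearranging, Q_w = Q_r·(C_std − C_b)/(C_e − C_std) = 1.4·(0.04 − 0.00074) / (1.95 − 0.04) = 0.02878 m³/s.
= 2.486 ML/d.

2.49 ML/d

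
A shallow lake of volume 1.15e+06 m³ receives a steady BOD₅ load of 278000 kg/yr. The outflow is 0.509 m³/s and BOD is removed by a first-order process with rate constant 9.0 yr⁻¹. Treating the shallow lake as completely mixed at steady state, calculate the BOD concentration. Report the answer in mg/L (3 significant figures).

Outflow Q = 0.509 m³/s × 3.156e+07 s/yr = 1.606e+07 m³/yr.
Steady-state CSTR mass balance: W = Q·C + k·V·C, so C = W/(Q + kV).
Q + kV = 1.606e+07 + 9.0·1.15e+06 = 2.641e+07 m³/yr.
C = 278000/2.641e+07 = 0.01053 kg/m³ = 10.53 mg/L.

10.5 mg/L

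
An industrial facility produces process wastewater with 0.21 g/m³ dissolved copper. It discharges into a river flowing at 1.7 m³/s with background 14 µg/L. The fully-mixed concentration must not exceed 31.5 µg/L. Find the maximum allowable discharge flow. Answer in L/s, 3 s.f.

167 L/s

14 µg/L = 0.014 mg/L.
31.5 µg/L = 0.0315 mg/L.
Mass balance at complete mixing: C_std·(Q_w + Q_r) = Q_w·C_e + Q_r·C_b.
Rearranging, Q_w = Q_r·(C_std − C_b)/(C_e − C_std) = 1.7·(0.0315 − 0.014) / (0.21 − 0.0315) = 0.1667 m³/s.
= 166.7 L/s.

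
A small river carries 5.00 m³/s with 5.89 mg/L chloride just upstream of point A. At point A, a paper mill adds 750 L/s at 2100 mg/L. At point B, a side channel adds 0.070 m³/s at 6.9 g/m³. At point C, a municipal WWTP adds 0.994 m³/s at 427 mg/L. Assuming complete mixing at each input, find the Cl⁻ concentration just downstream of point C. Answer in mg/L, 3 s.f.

298 mg/L

750 L/s = 0.75 m³/s.
After input A: C = (5·5.89 + 0.75·2100) / 5.75 = 279 mg/L.
After input B: C = (5.75·279 + 0.07·6.9) / 5.82 = 275.8 mg/L.
After input C: C = (5.82·275.8 + 0.994·427) / 6.814 = 297.8 mg/L.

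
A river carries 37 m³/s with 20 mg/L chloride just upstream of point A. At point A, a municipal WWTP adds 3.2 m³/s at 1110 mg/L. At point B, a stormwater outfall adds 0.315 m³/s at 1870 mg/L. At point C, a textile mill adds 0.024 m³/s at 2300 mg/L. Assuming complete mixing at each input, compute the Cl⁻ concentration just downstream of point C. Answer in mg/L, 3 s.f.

After input A: C = (37·20 + 3.2·1110) / 40.2 = 106.8 mg/L.
After input B: C = (40.2·106.8 + 0.315·1870) / 40.52 = 120.5 mg/L.
After input C: C = (40.52·120.5 + 0.024·2300) / 40.54 = 121.8 mg/L.

122 mg/L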